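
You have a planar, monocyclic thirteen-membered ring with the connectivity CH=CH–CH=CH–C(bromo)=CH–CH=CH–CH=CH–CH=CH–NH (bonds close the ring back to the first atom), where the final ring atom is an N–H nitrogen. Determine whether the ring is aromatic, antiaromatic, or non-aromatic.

Every ring atom contributes a p orbital perpendicular to the ring (the double-bond atoms are sp², each contributing one p electron; the pyrrole-type nitrogen donates its lone pair from the p orbital), so the π system is cyclic and fully conjugated.
Tallying contributions gives 6 × 2 = 12 from the double-bond units + 2 from the NH atom = 14.
Since 14 = 4·3 + 2, the ring meets the 4n+2 criterion.

Aromatic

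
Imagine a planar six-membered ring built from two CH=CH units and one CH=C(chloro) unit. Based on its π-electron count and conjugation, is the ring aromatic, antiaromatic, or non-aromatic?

Every ring atom contributes a p orbital perpendicular to the ring (each doubly-bonded ring atom is sp² with one p-orbital electron), so the π system is cyclic and fully conjugated.
Counting π electrons: 3 × 2 = 6 from the 3 double-bond units.
That gives a 4n+2 count (6, n = 1).

Aromatic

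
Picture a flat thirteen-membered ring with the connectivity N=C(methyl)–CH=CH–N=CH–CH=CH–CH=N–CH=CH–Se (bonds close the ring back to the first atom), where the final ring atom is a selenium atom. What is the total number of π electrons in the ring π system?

Every ring atom contributes a p orbital perpendicular to the ring (every atom in a ring double bond is sp² and brings one electron to the p orbital; each sp² =N– keeps its lone pair in-plane and puts one electron into the π system; the selenium donates one lone pair from its p orbital), so the π system is cyclic and fully conjugated.
Tallying contributions gives 6 × 2 = 12 from the double-bond units + 2 from the Se atom = 14.

14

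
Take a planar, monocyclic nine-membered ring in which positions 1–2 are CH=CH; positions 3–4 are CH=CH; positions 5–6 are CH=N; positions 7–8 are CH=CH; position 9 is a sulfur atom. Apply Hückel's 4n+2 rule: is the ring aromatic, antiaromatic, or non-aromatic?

Check conjugation: each doubly-bonded ring atom is sp² with one p-orbital electron; the doubly-bonded nitrogens are pyridine-type — their lone pairs lie in the ring plane, leaving one electron in the p orbital; the sulfur donates one lone pair from its p orbital — every position has a p orbital, so the cyclic π system is continuous.
Counting π electrons: 4 × 2 = 8 from the double-bond units + 2 from the S atom = 10.
With 10 π electrons (n = 2), the Hückel 4n+2 condition holds.

Aromatic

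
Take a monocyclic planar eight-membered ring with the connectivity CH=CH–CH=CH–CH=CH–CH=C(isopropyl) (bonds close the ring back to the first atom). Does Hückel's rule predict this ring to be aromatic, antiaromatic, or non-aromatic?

Antiaromatic

The p orbitals form a continuous loop: each doubly-bonded ring atom is sp² with one p-orbital electron. The ring is fully conjugated.
Counting π electrons: 4 × 2 = 8 from the 4 double-bond units.
8 = 4(2); a planar, fully conjugated 4n system is antiaromatic.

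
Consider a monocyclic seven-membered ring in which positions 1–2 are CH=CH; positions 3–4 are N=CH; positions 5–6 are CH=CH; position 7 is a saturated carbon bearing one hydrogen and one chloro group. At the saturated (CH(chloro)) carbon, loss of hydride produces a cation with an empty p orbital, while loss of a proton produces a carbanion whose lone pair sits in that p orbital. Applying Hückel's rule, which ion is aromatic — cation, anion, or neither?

The cation

In either ion the ring is fully conjugated: every atom, including the new sp² carbon, supplies a p orbital.
Cation: 3 × 2 + 0 = 6 π electrons → 4(1)+2, aromatic.
Anion: 3 × 2 + 2 = 8 π electrons → 4(2), antiaromatic.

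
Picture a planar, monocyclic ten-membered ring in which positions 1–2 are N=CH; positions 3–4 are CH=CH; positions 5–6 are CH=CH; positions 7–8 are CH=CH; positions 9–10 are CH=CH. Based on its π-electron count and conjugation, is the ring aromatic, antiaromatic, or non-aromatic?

Aromatic

Every ring atom contributes a p orbital perpendicular to the ring (every atom in a ring double bond is sp² and brings one electron to the p orbital; the doubly-bonded nitrogens are pyridine-type — their lone pairs lie in the ring plane, leaving one electron in the p orbital), so the π system is cyclic and fully conjugated.
Adding the contributions, 5 × 2 = 10 from the 5 double-bond units.
10 = 4(2) + 2, which satisfies Hückel's 4n+2 rule.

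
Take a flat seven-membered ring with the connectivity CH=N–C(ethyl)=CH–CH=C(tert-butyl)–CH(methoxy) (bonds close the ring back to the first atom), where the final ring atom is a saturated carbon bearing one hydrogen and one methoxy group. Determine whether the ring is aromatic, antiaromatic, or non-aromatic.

At the CH(methoxy) position, that saturated carbon is sp³ and has no p orbital in the ring π system; the ring's p-orbital overlap is broken there.
Hückel's rule only applies to fully conjugated rings, so this one is simply non-aromatic.

Non-aromatic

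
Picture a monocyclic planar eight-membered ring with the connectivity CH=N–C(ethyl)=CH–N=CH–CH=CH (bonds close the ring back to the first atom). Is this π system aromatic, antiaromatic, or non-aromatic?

Antiaromatic

Check conjugation: each doubly-bonded ring atom is sp² with one p-orbital electron; the doubly-bonded nitrogens are pyridine-type — their lone pairs lie in the ring plane, leaving one electron in the p orbital — every position has a p orbital, so the cyclic π system is continuous.
Counting π electrons: 4 × 2 = 8 from the 4 double-bond units.
A 4n π count (8, n = 2) in a planar conjugated ring means antiaromatic.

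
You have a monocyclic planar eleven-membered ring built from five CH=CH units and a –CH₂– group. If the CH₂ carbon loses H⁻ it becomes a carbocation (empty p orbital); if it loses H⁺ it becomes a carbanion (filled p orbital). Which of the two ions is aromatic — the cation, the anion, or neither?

The cation

Once that carbon is sp², every ring atom has a p orbital and both ions are fully conjugated.
Cation: 5 × 2 + 0 = 10 π electrons → 4(2)+2, aromatic.
Anion: 5 × 2 + 2 = 12 π electrons → 4(3), antiaromatic.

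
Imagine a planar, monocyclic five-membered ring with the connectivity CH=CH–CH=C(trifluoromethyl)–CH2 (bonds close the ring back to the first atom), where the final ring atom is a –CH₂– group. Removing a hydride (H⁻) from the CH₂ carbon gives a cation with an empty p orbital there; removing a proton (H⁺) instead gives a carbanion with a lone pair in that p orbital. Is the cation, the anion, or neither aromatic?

The anion

Both ions have a continuous loop of p orbitals — each ring atom is sp².
Cation: 2 × 2 + 0 = 4 π electrons → 4(1), antiaromatic.
Anion: 2 × 2 + 2 = 6 π electrons → 4(1)+2, aromatic.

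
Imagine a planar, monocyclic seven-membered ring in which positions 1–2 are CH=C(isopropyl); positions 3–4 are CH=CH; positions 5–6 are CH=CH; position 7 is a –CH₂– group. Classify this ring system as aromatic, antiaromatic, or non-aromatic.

Non-aromatic

At the CH2 position, the tetrahedral CH₂ carbon is sp³ and has no p orbital in the ring π system; the ring's p-orbital overlap is broken there.
Without a continuous loop of overlapping p orbitals the Hückel electron count never comes into play.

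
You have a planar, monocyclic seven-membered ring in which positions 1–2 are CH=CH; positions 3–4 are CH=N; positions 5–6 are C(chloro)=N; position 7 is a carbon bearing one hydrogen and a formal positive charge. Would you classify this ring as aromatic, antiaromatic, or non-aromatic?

Check conjugation: each doubly-bonded ring atom is sp² with one p-orbital electron; each =N– nitrogen is pyridine-type (lone pair in the sp² plane, one electron in the p orbital); the carbocation has an empty p orbital — every position has a p orbital, so the cyclic π system is continuous.
Counting π electrons: 3 × 2 = 6 from the double-bond units + 0 from the CH(+) atom = 6.
Since 6 = 4·1 + 2, the ring meets the 4n+2 criterion.

Aromatic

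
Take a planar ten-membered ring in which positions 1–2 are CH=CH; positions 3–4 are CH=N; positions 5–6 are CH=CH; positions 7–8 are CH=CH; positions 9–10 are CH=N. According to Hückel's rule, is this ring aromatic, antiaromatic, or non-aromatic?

All ring atoms are sp² and supply a p orbital to the ring (every atom in a ring double bond is sp² and brings one electron to the p orbital; each sp² =N– keeps its lone pair in-plane and puts one electron into the π system); the conjugation is uninterrupted.
Adding the contributions, 5 × 2 = 10 from the 5 double-bond units.
Since 10 = 4·2 + 2, the ring meets the 4n+2 criterion.

Aromatic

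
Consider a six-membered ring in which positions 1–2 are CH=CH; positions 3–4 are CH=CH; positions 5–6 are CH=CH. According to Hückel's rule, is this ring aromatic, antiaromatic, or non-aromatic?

Check conjugation: every atom in a ring double bond is sp² and brings one electron to the p orbital — every position has a p orbital, so the cyclic π system is continuous.
Tallying contributions gives 3 × 2 = 6 from the 3 double-bond units.
6 = 4(1) + 2, which satisfies Hückel's 4n+2 rule.
(The species described is benzene.)

Aromatic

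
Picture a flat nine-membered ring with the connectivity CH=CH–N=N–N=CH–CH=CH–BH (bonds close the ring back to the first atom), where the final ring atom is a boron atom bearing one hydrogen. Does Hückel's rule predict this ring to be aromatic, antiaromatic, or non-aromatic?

Antiaromatic

Every ring atom contributes a p orbital perpendicular to the ring (each doubly-bonded ring atom is sp² with one p-orbital electron; each =N– nitrogen is pyridine-type (lone pair in the sp² plane, one electron in the p orbital); the boron has an empty p orbital), so the π system is cyclic and fully conjugated.
Tallying contributions gives 4 × 2 = 8 from the double-bond units + 0 from the BH atom = 8.
8 is a 4n count (n = 2), so the planar conjugated ring is antiaromatic.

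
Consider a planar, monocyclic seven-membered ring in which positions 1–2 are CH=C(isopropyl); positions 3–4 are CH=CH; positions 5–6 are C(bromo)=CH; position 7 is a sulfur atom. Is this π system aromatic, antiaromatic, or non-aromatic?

Every ring atom contributes a p orbital perpendicular to the ring (every atom in a ring double bond is sp² and brings one electron to the p orbital; the sulfur donates one lone pair from its p orbital), so the π system is cyclic and fully conjugated.
π-electron count: 3 × 2 = 6 from the double-bond units + 2 from the S atom = 8.
8 = 4(2); a planar, fully conjugated 4n system is antiaromatic.

Antiaromatic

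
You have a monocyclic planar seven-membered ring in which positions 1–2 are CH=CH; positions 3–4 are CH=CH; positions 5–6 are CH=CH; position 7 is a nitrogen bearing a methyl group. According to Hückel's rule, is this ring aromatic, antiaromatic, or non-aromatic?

Antiaromatic

All ring atoms are sp² and supply a p orbital to the ring (every atom in a ring double bond is sp² and brings one electron to the p orbital; the pyrrole-type nitrogen donates its lone pair from the p orbital); the conjugation is uninterrupted.
Tallying contributions gives 3 × 2 = 6 from the double-bond units + 2 from the N(methyl) atom = 8.
8 is a 4n count (n = 2), so the planar conjugated ring is antiaromatic.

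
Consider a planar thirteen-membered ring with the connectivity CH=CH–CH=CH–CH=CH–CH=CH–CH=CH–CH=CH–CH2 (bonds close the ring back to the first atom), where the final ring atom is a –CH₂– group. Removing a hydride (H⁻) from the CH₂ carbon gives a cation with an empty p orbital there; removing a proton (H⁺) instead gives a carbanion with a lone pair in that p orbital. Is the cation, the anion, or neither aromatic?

Once that carbon is sp², every ring atom has a p orbital and both ions are fully conjugated.
Cation: 6 × 2 + 0 = 12 π electrons → 4(3), antiaromatic.
Anion: 6 × 2 + 2 = 14 π electrons → 4(3)+2, aromatic.

The anion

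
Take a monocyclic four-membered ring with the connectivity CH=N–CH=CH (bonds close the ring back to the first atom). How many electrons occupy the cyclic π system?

All ring atoms are sp² and supply a p orbital to the ring (every atom in a ring double bond is sp² and brings one electron to the p orbital; the doubly-bonded nitrogens are pyridine-type — their lone pairs lie in the ring plane, leaving one electron in the p orbital); the conjugation is uninterrupted.
Adding the contributions, 2 × 2 = 4 from the 2 double-bond units.

4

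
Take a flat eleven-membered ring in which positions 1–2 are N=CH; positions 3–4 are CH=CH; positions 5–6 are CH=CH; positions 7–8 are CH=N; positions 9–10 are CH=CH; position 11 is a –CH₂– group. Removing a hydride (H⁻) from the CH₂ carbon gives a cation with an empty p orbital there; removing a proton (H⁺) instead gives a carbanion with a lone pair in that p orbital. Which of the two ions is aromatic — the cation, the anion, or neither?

The cation

In either ion the ring is fully conjugated: every atom, including the new sp² carbon, supplies a p orbital.
Cation: 5 × 2 + 0 = 10 π electrons → 4(2)+2, aromatic.
Anion: 5 × 2 + 2 = 12 π electrons → 4(3), antiaromatic.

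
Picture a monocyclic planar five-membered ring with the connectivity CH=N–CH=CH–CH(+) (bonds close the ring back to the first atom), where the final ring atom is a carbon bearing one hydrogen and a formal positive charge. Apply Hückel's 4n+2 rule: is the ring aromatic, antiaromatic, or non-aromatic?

The p orbitals form a continuous loop: each doubly-bonded ring atom is sp² with one p-orbital electron; each sp² =N– keeps its lone pair in-plane and puts one electron into the π system; the carbocation has an empty p orbital. The ring is fully conjugated.
π-electron count: 2 × 2 = 4 from the double-bond units + 0 from the CH(+) atom = 4.
4 = 4(1); a planar, fully conjugated 4n system is antiaromatic.

Antiaromatic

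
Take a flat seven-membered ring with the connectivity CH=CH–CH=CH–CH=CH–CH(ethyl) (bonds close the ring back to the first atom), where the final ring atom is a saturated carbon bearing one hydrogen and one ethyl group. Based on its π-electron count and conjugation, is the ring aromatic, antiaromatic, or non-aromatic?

Non-aromatic

The CH(ethyl) carbon is saturated: that saturated carbon is sp³ and has no p orbital in the ring π system. Conjugation is not continuous around the ring.
Without a continuous loop of overlapping p orbitals the Hückel electron count never comes into play.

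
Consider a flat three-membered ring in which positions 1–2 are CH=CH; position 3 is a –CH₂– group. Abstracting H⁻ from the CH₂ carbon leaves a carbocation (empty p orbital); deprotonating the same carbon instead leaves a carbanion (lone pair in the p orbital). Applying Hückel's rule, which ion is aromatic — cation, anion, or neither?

Once that carbon is sp², every ring atom has a p orbital and both ions are fully conjugated.
Cation: 1 × 2 + 0 = 2 π electrons → 4(0)+2, aromatic.
Anion: 1 × 2 + 2 = 4 π electrons → 4(1), antiaromatic.

The cation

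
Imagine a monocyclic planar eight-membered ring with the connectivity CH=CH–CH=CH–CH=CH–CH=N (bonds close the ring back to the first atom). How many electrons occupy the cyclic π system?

All ring atoms are sp² and supply a p orbital to the ring (the double-bond atoms are sp², each contributing one p electron; the doubly-bonded nitrogens are pyridine-type — their lone pairs lie in the ring plane, leaving one electron in the p orbital); the conjugation is uninterrupted.
Counting π electrons: 4 × 2 = 8 from the 4 double-bond units.

8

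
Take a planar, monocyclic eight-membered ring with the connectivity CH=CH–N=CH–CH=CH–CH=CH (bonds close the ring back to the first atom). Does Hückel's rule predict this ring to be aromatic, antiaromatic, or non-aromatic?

Antiaromatic

Every ring atom contributes a p orbital perpendicular to the ring (every atom in a ring double bond is sp² and brings one electron to the p orbital; each =N– nitrogen is pyridine-type (lone pair in the sp² plane, one electron in the p orbital)), so the π system is cyclic and fully conjugated.
π-electron count: 4 × 2 = 8 from the 4 double-bond units.
A 4n π count (8, n = 2) in a planar conjugated ring means antiaromatic.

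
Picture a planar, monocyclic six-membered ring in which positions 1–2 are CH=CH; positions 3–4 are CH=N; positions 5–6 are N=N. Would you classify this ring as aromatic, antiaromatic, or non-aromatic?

Aromatic

Every ring atom contributes a p orbital perpendicular to the ring (the double-bond atoms are sp², each contributing one p electron; the doubly-bonded nitrogens are pyridine-type — their lone pairs lie in the ring plane, leaving one electron in the p orbital), so the π system is cyclic and fully conjugated.
Counting π electrons: 3 × 2 = 6 from the 3 double-bond units.
6 = 4(1) + 2, which satisfies Hückel's 4n+2 rule.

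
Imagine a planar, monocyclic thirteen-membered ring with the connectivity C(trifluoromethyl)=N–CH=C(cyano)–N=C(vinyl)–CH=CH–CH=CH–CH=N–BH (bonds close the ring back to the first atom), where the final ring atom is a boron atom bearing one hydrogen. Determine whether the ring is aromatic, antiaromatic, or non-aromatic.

Antiaromatic

Every ring atom contributes a p orbital perpendicular to the ring (the double-bond atoms are sp², each contributing one p electron; each =N– nitrogen is pyridine-type (lone pair in the sp² plane, one electron in the p orbital); the boron has an empty p orbital), so the π system is cyclic and fully conjugated.
Counting π electrons: 6 × 2 = 12 from the double-bond units + 0 from the BH atom = 12.
12 is a 4n count (n = 3), so the planar conjugated ring is antiaromatic.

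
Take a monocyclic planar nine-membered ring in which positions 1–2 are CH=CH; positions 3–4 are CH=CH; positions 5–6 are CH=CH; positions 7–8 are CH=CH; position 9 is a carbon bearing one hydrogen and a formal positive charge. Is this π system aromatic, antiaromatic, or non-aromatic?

All ring atoms are sp² and supply a p orbital to the ring (the double-bond atoms are sp², each contributing one p electron; the carbocation has an empty p orbital); the conjugation is uninterrupted.
π-electron count: 4 × 2 = 8 from the double-bond units + 0 from the CH(+) atom = 8.
8 = 4(2); a planar, fully conjugated 4n system is antiaromatic.

Antiaromatic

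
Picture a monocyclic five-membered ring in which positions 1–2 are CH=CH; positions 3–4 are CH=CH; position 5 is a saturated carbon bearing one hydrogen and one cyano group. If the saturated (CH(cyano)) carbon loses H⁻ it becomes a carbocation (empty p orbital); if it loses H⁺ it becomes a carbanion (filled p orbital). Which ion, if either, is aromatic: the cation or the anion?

Once that carbon is sp², every ring atom has a p orbital and both ions are fully conjugated.
Cation: 2 × 2 + 0 = 4 π electrons → 4(1), antiaromatic.
Anion: 2 × 2 + 2 = 6 π electrons → 4(1)+2, aromatic.

The anion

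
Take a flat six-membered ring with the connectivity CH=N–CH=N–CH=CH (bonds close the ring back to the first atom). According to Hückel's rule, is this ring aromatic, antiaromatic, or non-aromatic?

All ring atoms are sp² and supply a p orbital to the ring (every atom in a ring double bond is sp² and brings one electron to the p orbital; each =N– nitrogen is pyridine-type (lone pair in the sp² plane, one electron in the p orbital)); the conjugation is uninterrupted.
Counting π electrons: 3 × 2 = 6 from the 3 double-bond units.
With 6 π electrons (n = 1), the Hückel 4n+2 condition holds.

Aromatic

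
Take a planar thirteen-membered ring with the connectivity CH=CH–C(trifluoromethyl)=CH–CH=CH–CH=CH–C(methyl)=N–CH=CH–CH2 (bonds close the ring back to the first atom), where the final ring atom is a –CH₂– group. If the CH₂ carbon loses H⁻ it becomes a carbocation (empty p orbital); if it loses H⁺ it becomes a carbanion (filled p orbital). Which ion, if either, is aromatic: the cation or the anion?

The anion

Both ions have a continuous loop of p orbitals — each ring atom is sp².
Cation: 6 × 2 + 0 = 12 π electrons → 4(3), antiaromatic.
Anion: 6 × 2 + 2 = 14 π electrons → 4(3)+2, aromatic.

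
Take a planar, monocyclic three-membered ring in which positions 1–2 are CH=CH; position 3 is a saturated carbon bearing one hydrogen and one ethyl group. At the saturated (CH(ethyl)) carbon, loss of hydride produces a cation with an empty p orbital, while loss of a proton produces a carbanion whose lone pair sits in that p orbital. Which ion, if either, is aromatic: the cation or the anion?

The cation

In either ion the ring is fully conjugated: every atom, including the new sp² carbon, supplies a p orbital.
Cation: 1 × 2 + 0 = 2 π electrons → 4(0)+2, aromatic.
Anion: 1 × 2 + 2 = 4 π electrons → 4(1), antiaromatic.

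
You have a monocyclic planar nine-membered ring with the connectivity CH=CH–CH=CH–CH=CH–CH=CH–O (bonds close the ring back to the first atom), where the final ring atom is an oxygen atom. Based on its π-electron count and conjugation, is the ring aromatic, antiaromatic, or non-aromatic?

Every ring atom contributes a p orbital perpendicular to the ring (the double-bond atoms are sp², each contributing one p electron; the oxygen donates one lone pair from its p orbital), so the π system is cyclic and fully conjugated.
Counting π electrons: 4 × 2 = 8 from the double-bond units + 2 from the O atom = 10.
That gives a 4n+2 count (10, n = 2).

Aromatic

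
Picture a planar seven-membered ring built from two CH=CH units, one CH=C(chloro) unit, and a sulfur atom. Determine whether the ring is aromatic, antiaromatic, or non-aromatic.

Antiaromatic

All ring atoms are sp² and supply a p orbital to the ring (every atom in a ring double bond is sp² and brings one electron to the p orbital; the sulfur donates one lone pair from its p orbital); the conjugation is uninterrupted.
Tallying contributions gives 3 × 2 = 6 from the double-bond units + 2 from the S atom = 8.
8 = 4(2); a planar, fully conjugated 4n system is antiaromatic.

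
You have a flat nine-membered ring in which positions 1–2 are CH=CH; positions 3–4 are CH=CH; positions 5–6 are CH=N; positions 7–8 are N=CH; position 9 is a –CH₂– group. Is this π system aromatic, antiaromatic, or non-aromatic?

At the CH2 position, the tetrahedral CH₂ carbon is sp³ and has no p orbital in the ring π system; the ring's p-orbital overlap is broken there.
Broken conjugation rules out both aromaticity and antiaromaticity.

Non-aromatic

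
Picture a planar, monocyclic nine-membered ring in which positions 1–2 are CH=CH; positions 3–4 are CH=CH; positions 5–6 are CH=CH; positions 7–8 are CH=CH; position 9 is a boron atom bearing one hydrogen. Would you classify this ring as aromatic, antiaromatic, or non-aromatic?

Antiaromatic

All ring atoms are sp² and supply a p orbital to the ring (the double-bond atoms are sp², each contributing one p electron; the boron has an empty p orbital); the conjugation is uninterrupted.
π-electron count: 4 × 2 = 8 from the double-bond units + 0 from the BH atom = 8.
8 = 4(2); a planar, fully conjugated 4n system is antiaromatic.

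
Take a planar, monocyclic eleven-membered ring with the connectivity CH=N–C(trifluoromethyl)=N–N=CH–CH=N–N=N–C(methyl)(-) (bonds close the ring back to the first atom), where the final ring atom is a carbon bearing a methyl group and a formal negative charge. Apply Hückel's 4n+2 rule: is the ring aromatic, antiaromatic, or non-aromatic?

Check conjugation: the double-bond atoms are sp², each contributing one p electron; each sp² =N– keeps its lone pair in-plane and puts one electron into the π system; the carbanion's lone pair occupies the p orbital — every position has a p orbital, so the cyclic π system is continuous.
Adding the contributions, 5 × 2 = 10 from the double-bond units + 2 from the C(methyl)(-) atom = 12.
12 is a 4n count (n = 3), so the planar conjugated ring is antiaromatic.

Antiaromatic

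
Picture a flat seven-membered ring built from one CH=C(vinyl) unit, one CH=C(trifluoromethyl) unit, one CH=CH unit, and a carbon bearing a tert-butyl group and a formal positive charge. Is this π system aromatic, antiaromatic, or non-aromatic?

Check conjugation: each doubly-bonded ring atom is sp² with one p-orbital electron; the carbocation has an empty p orbital — every position has a p orbital, so the cyclic π system is continuous.
Tallying contributions gives 3 × 2 = 6 from the double-bond units + 0 from the C(tert-butyl)(+) atom = 6.
6 = 4(1) + 2, which satisfies Hückel's 4n+2 rule.

Aromatic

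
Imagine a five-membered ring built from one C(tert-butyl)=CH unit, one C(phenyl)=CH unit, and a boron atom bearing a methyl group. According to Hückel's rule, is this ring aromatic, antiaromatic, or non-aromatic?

Antiaromatic

The p orbitals form a continuous loop: the double-bond atoms are sp², each contributing one p electron; the boron has an empty p orbital. The ring is fully conjugated.
Adding the contributions, 2 × 2 = 4 from the double-bond units + 0 from the B(methyl) atom = 4.
4 is a 4n count (n = 1), so the planar conjugated ring is antiaromatic.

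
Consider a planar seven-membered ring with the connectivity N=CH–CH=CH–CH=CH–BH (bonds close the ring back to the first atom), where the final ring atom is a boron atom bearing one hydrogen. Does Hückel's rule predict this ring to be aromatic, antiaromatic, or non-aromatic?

All ring atoms are sp² and supply a p orbital to the ring (the double-bond atoms are sp², each contributing one p electron; each =N– nitrogen is pyridine-type (lone pair in the sp² plane, one electron in the p orbital); the boron has an empty p orbital); the conjugation is uninterrupted.
π-electron count: 3 × 2 = 6 from the double-bond units + 0 from the BH atom = 6.
That gives a 4n+2 count (6, n = 1).

Aromatic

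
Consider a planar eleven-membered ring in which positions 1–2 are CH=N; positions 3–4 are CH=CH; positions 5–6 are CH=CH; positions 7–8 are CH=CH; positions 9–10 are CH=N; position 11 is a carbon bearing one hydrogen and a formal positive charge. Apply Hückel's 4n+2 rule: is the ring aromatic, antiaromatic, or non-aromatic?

Aromatic

Every ring atom contributes a p orbital perpendicular to the ring (every atom in a ring double bond is sp² and brings one electron to the p orbital; the doubly-bonded nitrogens are pyridine-type — their lone pairs lie in the ring plane, leaving one electron in the p orbital; the carbocation has an empty p orbital), so the π system is cyclic and fully conjugated.
Adding the contributions, 5 × 2 = 10 from the double-bond units + 0 from the CH(+) atom = 10.
With 10 π electrons (n = 2), the Hückel 4n+2 condition holds.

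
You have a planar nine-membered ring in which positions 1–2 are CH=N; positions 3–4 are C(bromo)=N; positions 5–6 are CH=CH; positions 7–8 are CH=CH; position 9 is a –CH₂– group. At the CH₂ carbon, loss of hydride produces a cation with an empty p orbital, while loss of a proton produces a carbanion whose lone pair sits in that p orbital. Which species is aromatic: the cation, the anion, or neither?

In either ion the ring is fully conjugated: every atom, including the new sp² carbon, supplies a p orbital.
Cation: 4 × 2 + 0 = 8 π electrons → 4(2), antiaromatic.
Anion: 4 × 2 + 2 = 10 π electrons → 4(2)+2, aromatic.

The anion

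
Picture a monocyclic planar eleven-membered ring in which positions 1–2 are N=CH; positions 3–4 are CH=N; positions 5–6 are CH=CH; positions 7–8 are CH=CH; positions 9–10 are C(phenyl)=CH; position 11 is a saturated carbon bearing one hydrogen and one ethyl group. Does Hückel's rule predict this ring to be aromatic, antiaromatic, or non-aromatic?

Non-aromatic

At the CH(ethyl) position, that saturated carbon is sp³ and has no p orbital in the ring π system; the ring's p-orbital overlap is broken there.
Broken conjugation rules out both aromaticity and antiaromaticity.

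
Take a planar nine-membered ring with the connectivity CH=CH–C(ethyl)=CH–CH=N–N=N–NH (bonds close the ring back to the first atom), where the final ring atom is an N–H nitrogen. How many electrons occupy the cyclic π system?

All ring atoms are sp² and supply a p orbital to the ring (the double-bond atoms are sp², each contributing one p electron; each sp² =N– keeps its lone pair in-plane and puts one electron into the π system; the pyrrole-type nitrogen donates its lone pair from the p orbital); the conjugation is uninterrupted.
π-electron count: 4 × 2 = 8 from the double-bond units + 2 from the NH atom = 10.

10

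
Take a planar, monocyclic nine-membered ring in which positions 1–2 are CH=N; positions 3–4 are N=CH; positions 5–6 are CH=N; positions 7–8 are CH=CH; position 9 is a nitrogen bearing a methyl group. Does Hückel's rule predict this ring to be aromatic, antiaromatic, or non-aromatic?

Aromatic

Check conjugation: the double-bond atoms are sp², each contributing one p electron; each =N– nitrogen is pyridine-type (lone pair in the sp² plane, one electron in the p orbital); the pyrrole-type nitrogen donates its lone pair from the p orbital — every position has a p orbital, so the cyclic π system is continuous.
π-electron count: 4 × 2 = 8 from the double-bond units + 2 from the N(methyl) atom = 10.
With 10 π electrons (n = 2), the Hückel 4n+2 condition holds.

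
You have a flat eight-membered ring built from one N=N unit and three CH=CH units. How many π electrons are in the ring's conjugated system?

8

Check conjugation: every atom in a ring double bond is sp² and brings one electron to the p orbital; each =N– nitrogen is pyridine-type (lone pair in the sp² plane, one electron in the p orbital) — every position has a p orbital, so the cyclic π system is continuous.
Tallying contributions gives 4 × 2 = 8 from the 4 double-bond units.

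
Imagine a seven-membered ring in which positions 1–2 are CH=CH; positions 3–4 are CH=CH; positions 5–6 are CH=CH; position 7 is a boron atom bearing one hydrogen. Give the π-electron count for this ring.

6

All ring atoms are sp² and supply a p orbital to the ring (every atom in a ring double bond is sp² and brings one electron to the p orbital; the boron has an empty p orbital); the conjugation is uninterrupted.
Tallying contributions gives 3 × 2 = 6 from the double-bond units + 0 from the BH atom = 6.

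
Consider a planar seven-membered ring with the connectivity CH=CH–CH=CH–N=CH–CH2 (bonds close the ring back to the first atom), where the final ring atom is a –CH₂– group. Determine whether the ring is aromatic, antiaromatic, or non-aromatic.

Non-aromatic

At the CH2 position, the tetrahedral CH₂ carbon is sp³ and has no p orbital in the ring π system; the ring's p-orbital overlap is broken there.
Without a continuous loop of overlapping p orbitals the Hückel electron count never comes into play.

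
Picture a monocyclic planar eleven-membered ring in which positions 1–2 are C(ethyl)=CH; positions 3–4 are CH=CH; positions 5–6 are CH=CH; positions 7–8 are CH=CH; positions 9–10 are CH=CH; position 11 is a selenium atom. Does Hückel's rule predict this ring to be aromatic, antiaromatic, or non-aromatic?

Check conjugation: the double-bond atoms are sp², each contributing one p electron; the selenium donates one lone pair from its p orbital — every position has a p orbital, so the cyclic π system is continuous.
Adding the contributions, 5 × 2 = 10 from the double-bond units + 2 from the Se atom = 12.
12 = 4(3); a planar, fully conjugated 4n system is antiaromatic.

Antiaromatic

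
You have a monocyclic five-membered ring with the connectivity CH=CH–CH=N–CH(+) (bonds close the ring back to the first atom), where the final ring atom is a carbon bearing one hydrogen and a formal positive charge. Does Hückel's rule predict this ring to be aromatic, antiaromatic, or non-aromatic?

All ring atoms are sp² and supply a p orbital to the ring (each doubly-bonded ring atom is sp² with one p-orbital electron; the doubly-bonded nitrogens are pyridine-type — their lone pairs lie in the ring plane, leaving one electron in the p orbital; the carbocation has an empty p orbital); the conjugation is uninterrupted.
Tallying contributions gives 2 × 2 = 4 from the double-bond units + 0 from the CH(+) atom = 4.
With 4 = 4·1 π electrons, Hückel's rule classifies the planar ring as antiaromatic.

Antiaromatic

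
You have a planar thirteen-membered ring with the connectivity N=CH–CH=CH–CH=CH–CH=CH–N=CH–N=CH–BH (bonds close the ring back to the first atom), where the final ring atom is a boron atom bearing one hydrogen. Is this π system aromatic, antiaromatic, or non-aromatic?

The p orbitals form a continuous loop: each doubly-bonded ring atom is sp² with one p-orbital electron; each =N– nitrogen is pyridine-type (lone pair in the sp² plane, one electron in the p orbital); the boron has an empty p orbital. The ring is fully conjugated.
π-electron count: 6 × 2 = 12 from the double-bond units + 0 from the BH atom = 12.
12 is a 4n count (n = 3), so the planar conjugated ring is antiaromatic.

Antiaromatic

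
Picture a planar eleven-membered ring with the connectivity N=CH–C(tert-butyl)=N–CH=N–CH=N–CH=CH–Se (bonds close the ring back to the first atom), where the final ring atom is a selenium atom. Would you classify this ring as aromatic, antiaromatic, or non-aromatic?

Check conjugation: the double-bond atoms are sp², each contributing one p electron; each =N– nitrogen is pyridine-type (lone pair in the sp² plane, one electron in the p orbital); the selenium donates one lone pair from its p orbital — every position has a p orbital, so the cyclic π system is continuous.
π-electron count: 5 × 2 = 10 from the double-bond units + 2 from the Se atom = 12.
A 4n π count (12, n = 3) in a planar conjugated ring means antiaromatic.

Antiaromatic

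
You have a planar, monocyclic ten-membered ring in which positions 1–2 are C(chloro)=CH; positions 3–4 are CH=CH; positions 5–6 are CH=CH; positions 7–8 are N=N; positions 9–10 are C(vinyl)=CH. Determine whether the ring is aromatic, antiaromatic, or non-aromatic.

Aromatic

Every ring atom contributes a p orbital perpendicular to the ring (each doubly-bonded ring atom is sp² with one p-orbital electron; the doubly-bonded nitrogens are pyridine-type — their lone pairs lie in the ring plane, leaving one electron in the p orbital), so the π system is cyclic and fully conjugated.
Adding the contributions, 5 × 2 = 10 from the 5 double-bond units.
Since 10 = 4·2 + 2, the ring meets the 4n+2 criterion.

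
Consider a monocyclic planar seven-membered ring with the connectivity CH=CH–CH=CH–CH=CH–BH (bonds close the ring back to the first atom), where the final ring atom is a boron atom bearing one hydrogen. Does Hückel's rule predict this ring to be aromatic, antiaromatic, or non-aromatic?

Every ring atom contributes a p orbital perpendicular to the ring (each doubly-bonded ring atom is sp² with one p-orbital electron; the boron has an empty p orbital), so the π system is cyclic and fully conjugated.
Tallying contributions gives 3 × 2 = 6 from the double-bond units + 0 from the BH atom = 6.
Since 6 = 4·1 + 2, the ring meets the 4n+2 criterion.

Aromatic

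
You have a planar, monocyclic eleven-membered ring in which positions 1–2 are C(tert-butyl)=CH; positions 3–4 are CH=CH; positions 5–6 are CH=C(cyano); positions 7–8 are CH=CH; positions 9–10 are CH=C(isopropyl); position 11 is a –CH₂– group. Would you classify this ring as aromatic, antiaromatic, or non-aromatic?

Non-aromatic

The CH2 position has four σ bonds — the tetrahedral CH₂ carbon is sp³ and has no p orbital in the ring π system — so the cyclic conjugation is interrupted.
Broken conjugation rules out both aromaticity and antiaromaticity.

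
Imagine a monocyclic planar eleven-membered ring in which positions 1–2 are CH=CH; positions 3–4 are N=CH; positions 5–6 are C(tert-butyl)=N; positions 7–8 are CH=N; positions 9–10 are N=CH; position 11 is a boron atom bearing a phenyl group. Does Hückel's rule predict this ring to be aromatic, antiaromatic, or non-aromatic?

All ring atoms are sp² and supply a p orbital to the ring (the double-bond atoms are sp², each contributing one p electron; each =N– nitrogen is pyridine-type (lone pair in the sp² plane, one electron in the p orbital); the boron has an empty p orbital); the conjugation is uninterrupted.
Adding the contributions, 5 × 2 = 10 from the double-bond units + 0 from the B(phenyl) atom = 10.
With 10 π electrons (n = 2), the Hückel 4n+2 condition holds.

Aromatic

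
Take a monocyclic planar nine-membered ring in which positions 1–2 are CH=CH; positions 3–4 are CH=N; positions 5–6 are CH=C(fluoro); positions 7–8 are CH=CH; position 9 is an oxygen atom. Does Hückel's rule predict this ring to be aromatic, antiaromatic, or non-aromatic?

The p orbitals form a continuous loop: each doubly-bonded ring atom is sp² with one p-orbital electron; each sp² =N– keeps its lone pair in-plane and puts one electron into the π system; the oxygen donates one lone pair from its p orbital. The ring is fully conjugated.
π-electron count: 4 × 2 = 8 from the double-bond units + 2 from the O atom = 10.
That gives a 4n+2 count (10, n = 2).

Aromatic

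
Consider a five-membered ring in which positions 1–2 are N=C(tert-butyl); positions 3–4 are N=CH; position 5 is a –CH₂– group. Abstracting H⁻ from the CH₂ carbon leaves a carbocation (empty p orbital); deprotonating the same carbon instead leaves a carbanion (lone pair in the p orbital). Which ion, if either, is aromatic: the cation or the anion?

The anion

In either ion the ring is fully conjugated: every atom, including the new sp² carbon, supplies a p orbital.
Cation: 2 × 2 + 0 = 4 π electrons → 4(1), antiaromatic.
Anion: 2 × 2 + 2 = 6 π electrons → 4(1)+2, aromatic.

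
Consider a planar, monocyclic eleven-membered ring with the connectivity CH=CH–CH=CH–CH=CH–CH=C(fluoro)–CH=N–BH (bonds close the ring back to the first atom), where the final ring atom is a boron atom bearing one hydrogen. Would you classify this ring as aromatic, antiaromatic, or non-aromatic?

Check conjugation: every atom in a ring double bond is sp² and brings one electron to the p orbital; each =N– nitrogen is pyridine-type (lone pair in the sp² plane, one electron in the p orbital); the boron has an empty p orbital — every position has a p orbital, so the cyclic π system is continuous.
Counting π electrons: 5 × 2 = 10 from the double-bond units + 0 from the BH atom = 10.
With 10 π electrons (n = 2), the Hückel 4n+2 condition holds.

Aromatic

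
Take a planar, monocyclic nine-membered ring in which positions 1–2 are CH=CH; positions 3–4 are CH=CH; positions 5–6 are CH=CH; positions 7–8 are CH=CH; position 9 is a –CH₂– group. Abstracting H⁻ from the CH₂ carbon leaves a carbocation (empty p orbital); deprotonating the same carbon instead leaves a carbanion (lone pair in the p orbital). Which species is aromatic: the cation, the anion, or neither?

The anion

Once that carbon is sp², every ring atom has a p orbital and both ions are fully conjugated.
Cation: 4 × 2 + 0 = 8 π electrons → 4(2), antiaromatic.
Anion: 4 × 2 + 2 = 10 π electrons → 4(2)+2, aromatic.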